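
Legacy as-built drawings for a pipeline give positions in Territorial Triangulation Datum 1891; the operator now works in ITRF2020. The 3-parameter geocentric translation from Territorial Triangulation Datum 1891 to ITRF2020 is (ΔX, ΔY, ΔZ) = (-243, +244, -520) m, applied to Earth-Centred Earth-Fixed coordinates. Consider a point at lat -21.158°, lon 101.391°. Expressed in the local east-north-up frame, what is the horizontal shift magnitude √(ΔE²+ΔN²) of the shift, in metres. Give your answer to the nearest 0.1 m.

426.0 m

The local east axis at (φ, λ) is (−sin λ, cos λ, 0), so ΔE = −sin(101.391°)·(-243) + cos(101.391°)·244 = 190.02 m.
The local north axis is (−sin φ cos λ, −sin φ sin λ, cos φ), giving ΔN = 17.323 + 86.335 − 484.946 = -381.29 m.
Horizontal magnitude = √(ΔE² + ΔN²) = √(190.02² + (-381.29)²) = 426.02 m.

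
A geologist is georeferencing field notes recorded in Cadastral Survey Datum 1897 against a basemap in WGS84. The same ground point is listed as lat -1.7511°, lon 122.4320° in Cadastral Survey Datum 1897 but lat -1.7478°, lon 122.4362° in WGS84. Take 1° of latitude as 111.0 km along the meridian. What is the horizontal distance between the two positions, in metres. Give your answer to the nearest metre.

593 m

Δφ = -1.7478° − -1.7511° = +0.0033°; Δλ = 122.4362° − 122.4320° = +0.0042°.
ΔN = Δφ × 111000 = 366.3 m; ΔE = Δλ × 111000 × cos(-1.7511°) = +0.0042 × 111000 × 0.999533 = 466.0 m.
Distance = √(ΔE² + ΔN²) = √(466.0² + 366.3²) = 592.7 m.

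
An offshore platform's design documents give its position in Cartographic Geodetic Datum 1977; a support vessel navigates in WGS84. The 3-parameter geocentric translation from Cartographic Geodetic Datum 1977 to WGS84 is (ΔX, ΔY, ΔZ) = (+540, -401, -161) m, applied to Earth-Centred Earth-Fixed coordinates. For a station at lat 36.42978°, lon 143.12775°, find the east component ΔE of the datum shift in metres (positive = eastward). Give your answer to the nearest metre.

At φ = 36.42978°, λ = 143.12775°: sin φ = 0.593837, cos φ = 0.804585, sin λ = 0.600033, cos λ = -0.799975.
ΔE = −sin λ·ΔX + cos λ·ΔY = −(0.600033)·(540) + (-0.799975)·(-401) = -3.23 m.

ΔE = -3 m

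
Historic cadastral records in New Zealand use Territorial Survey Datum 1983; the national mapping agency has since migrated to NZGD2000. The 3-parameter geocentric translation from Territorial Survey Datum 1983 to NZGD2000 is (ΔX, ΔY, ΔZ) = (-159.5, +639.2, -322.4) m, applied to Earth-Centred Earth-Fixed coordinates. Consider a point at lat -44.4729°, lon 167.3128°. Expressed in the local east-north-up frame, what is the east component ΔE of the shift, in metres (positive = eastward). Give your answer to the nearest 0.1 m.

At φ = -44.4729°, λ = 167.3128°: sin φ = -0.700572, cos φ = 0.713582, sin λ = 0.219628, cos λ = -0.975584.
ΔE = −sin λ·ΔX + cos λ·ΔY = −(0.219628)·(-159.5) + (-0.975584)·(639.2) = -588.56 m.

ΔE = -588.6 m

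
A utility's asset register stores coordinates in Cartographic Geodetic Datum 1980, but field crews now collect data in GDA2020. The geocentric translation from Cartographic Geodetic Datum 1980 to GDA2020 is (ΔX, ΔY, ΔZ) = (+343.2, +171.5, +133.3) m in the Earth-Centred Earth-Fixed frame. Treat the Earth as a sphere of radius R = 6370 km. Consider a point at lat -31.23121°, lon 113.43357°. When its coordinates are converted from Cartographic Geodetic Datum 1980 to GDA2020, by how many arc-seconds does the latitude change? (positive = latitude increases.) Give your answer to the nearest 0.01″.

sin φ = -0.518493, cos φ = 0.855082, sin λ = 0.917522, cos λ = -0.397686.
North component: ΔN = −sin φ cos λ·ΔX − sin φ sin λ·ΔY + cos φ·ΔZ = −(-0.518493)(-0.397686)(343.2) − (-0.518493)(0.917522)(171.5) + (0.855082)(133.3) = 124.80 m.
1° of latitude spans πR/180 = 111177 m, so Δφ = 124.80 / 111177 × 3600 = 4.041″.

Δφ = 4.04″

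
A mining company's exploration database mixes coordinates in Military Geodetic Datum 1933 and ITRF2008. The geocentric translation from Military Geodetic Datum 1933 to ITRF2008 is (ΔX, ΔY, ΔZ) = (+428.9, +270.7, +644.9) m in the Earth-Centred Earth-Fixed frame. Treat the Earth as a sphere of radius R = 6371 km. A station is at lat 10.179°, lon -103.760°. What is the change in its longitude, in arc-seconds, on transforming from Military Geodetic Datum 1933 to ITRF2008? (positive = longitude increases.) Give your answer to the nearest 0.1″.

Δλ = 11.6″

sin φ = 0.176724, cos φ = 0.984260, sin λ = -0.971301, cos λ = -0.237855.
East component: ΔE = −sin λ·ΔX + cos λ·ΔY = −(-0.971301)(428.9) + (-0.237855)(270.7) = 352.20 m.
1° of latitude spans πR/180 = 111195 m; at latitude φ, 1° of longitude spans that × cos φ = 109444.8 m, so Δλ = 352.20 / 109444.8 × 3600 = 11.585″.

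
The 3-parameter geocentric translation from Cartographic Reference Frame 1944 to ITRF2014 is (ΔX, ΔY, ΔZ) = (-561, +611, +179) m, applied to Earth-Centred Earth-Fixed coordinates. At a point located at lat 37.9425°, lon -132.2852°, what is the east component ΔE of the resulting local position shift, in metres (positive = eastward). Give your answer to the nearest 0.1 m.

ΔE = -826.1 m

The local east axis at (φ, λ) is (−sin λ, cos λ, 0), so ΔE = −sin(-132.2852°)·(-561) + cos(-132.2852°)·611 = -826.12 m.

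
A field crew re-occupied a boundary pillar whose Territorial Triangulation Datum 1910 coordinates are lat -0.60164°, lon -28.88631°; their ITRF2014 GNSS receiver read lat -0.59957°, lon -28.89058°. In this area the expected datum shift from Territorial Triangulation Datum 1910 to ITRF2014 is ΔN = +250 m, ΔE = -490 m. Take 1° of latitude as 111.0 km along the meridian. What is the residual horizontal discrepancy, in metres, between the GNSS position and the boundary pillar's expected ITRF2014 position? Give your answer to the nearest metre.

Observed coordinate differences: Δφ = +0.00207°, Δλ = -0.00427°.
Converting to metres (1° lat = 111000 m, cos φ = 0.999945): observed ΔN = 229.8 m, observed ΔE = -473.9 m.
Subtracting the expected shift leaves a residual of 229.8 − (250) = -20.2 m north and -473.9 − (-490) = 16.1 m east.
Residual distance = √((-20.2)² + 16.1²) = 25.8 m.

26 m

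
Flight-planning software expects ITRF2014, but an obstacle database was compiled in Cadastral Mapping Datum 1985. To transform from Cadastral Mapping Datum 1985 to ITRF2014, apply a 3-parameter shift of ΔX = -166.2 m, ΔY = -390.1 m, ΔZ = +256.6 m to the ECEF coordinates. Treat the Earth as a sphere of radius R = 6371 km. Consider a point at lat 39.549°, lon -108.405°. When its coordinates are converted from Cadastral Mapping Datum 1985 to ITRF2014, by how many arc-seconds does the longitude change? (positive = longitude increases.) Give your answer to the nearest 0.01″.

sin φ = 0.636738, cos φ = 0.771080, sin λ = -0.948848, cos λ = -0.315732.
East component: ΔE = −sin λ·ΔX + cos λ·ΔY = −(-0.948848)(-166.2) + (-0.315732)(-390.1) = -34.53 m.
1° of latitude spans πR/180 = 111195 m; at latitude φ, 1° of longitude spans that × cos φ = 85740.2 m, so Δλ = -34.53 / 85740.2 × 3600 = -1.450″.

Δλ = -1.45″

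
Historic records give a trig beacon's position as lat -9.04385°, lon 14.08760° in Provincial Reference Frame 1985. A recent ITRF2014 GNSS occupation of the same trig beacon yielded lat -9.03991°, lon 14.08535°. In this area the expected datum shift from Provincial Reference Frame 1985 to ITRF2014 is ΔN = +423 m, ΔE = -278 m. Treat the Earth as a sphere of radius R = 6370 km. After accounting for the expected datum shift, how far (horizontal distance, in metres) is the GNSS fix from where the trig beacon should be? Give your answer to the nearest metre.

Observed coordinate differences: Δφ = +0.00394°, Δλ = -0.00225°.
Converting to metres (1° lat = 111177 m, cos φ = 0.987568): observed ΔN = 438.0 m, observed ΔE = -247.0 m.
Subtracting the expected shift leaves a residual of 438.0 − (423) = 15.0 m north and -247.0 − (-278) = 31.0 m east.
Residual distance = √(15.0² + 31.0²) = 34.4 m.

34 m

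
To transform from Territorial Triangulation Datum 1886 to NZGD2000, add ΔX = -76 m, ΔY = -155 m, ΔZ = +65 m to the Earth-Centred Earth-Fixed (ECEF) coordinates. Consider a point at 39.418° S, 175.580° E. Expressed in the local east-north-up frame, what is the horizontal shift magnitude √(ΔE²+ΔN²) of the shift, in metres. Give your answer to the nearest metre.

The local east axis at (φ, λ) is (−sin λ, cos λ, 0), so ΔE = −sin(175.580°)·(-76) + cos(175.580°)·(-155) = 160.40 m.
The local north axis is (−sin φ cos λ, −sin φ sin λ, cos φ), giving ΔN = 48.114 − 7.585 + 50.215 = 90.74 m.
Horizontal magnitude = √(ΔE² + ΔN²) = √(160.40² + 90.74²) = 184.29 m.

184 m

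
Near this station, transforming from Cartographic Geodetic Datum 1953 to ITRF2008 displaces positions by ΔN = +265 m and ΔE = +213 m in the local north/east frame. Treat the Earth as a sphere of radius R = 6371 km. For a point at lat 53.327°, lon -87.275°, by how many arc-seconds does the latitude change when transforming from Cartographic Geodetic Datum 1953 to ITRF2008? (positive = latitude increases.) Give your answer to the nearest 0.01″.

On a sphere of radius R, 1 rad of latitude = R, so Δφ = ΔN / R = 265.0 / 6371000 = 4.1595e-05 rad = 8.580″.

Δφ = 8.58″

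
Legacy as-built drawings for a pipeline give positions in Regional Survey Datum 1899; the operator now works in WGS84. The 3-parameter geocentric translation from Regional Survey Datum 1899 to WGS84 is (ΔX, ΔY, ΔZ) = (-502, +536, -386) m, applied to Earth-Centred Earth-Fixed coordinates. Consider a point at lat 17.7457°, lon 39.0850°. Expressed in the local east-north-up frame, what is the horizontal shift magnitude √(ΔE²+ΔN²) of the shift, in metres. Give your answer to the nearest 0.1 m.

At φ = 17.7457°, λ = 39.0850°: sin φ = 0.304793, cos φ = 0.952419, sin λ = 0.630473, cos λ = 0.776211.
ΔE = −sin λ·ΔX + cos λ·ΔY = −(0.630473)·(-502) + (0.776211)·(536) = 732.55 m.
ΔN = −sin φ cos λ·ΔX − sin φ sin λ·ΔY + cos φ·ΔZ = −(0.304793)(0.776211)(-502) − (0.304793)(0.630473)(536) + (0.952419)(-386) = -351.87 m.
Horizontal magnitude = √(ΔE² + ΔN²) = √(732.55² + (-351.87)²) = 812.67 m.

812.7 m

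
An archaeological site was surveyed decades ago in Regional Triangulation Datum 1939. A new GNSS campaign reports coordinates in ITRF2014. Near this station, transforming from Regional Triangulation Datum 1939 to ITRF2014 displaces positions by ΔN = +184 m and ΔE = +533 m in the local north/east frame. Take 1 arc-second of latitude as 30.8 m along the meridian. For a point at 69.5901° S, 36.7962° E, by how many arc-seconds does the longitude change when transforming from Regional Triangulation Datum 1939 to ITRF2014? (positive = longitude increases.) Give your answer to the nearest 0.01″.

At latitude -69.5901°, cos φ = 0.348734.
1″ of longitude at this latitude = 30.80 × cos φ = 10.7410 m, so Δλ = 533.0 / 10.7410 = 49.623″.

Δλ = 49.62″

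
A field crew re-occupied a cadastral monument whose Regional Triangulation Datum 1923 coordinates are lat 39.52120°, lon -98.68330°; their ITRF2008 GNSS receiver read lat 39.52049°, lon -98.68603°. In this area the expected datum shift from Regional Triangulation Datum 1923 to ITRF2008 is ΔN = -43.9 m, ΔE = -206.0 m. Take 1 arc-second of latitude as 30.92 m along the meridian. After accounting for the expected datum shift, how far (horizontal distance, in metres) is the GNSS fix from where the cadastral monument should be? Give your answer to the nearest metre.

45 m

Observed coordinate differences: Δφ = -0.00071°, Δλ = -0.00273°.
Converting to metres (1° lat = 111312 m, cos φ = 0.771389): observed ΔN = -79.0 m, observed ΔE = -234.4 m.
Subtracting the expected shift leaves a residual of -79.0 − (-43.9) = -35.1 m north and -234.4 − (-206.0) = -28.4 m east.
Residual distance = √((-35.1)² + (-28.4)²) = 45.2 m.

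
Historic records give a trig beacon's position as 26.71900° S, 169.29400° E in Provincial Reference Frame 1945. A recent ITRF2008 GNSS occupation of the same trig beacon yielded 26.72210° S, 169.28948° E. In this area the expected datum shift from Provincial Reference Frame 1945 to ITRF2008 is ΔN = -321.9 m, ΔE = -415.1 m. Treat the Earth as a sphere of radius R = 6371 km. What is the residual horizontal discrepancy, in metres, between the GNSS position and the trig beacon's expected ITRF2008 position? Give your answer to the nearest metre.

Observed coordinate differences: Δφ = -0.00310°, Δλ = -0.00452°.
Converting to metres (1° lat = 111195 m, cos φ = 0.893222): observed ΔN = -344.7 m, observed ΔE = -448.9 m.
Subtracting the expected shift leaves a residual of -344.7 − (-321.9) = -22.8 m north and -448.9 − (-415.1) = -33.8 m east.
Residual distance = √((-22.8)² + (-33.8)²) = 40.8 m.

41 m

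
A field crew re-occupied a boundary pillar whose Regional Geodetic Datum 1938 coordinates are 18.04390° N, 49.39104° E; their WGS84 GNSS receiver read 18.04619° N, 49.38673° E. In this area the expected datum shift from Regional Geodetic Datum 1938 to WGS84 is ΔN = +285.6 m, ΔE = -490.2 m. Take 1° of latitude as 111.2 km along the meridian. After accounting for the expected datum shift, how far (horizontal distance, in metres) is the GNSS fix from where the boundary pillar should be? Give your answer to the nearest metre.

Observed coordinate differences: Δφ = +0.00229°, Δλ = -0.00431°.
Converting to metres (1° lat = 111200 m, cos φ = 0.950819): observed ΔN = 254.6 m, observed ΔE = -455.7 m.
Subtracting the expected shift leaves a residual of 254.6 − (285.6) = -31.0 m north and -455.7 − (-490.2) = 34.5 m east.
Residual distance = √((-31.0)² + 34.5²) = 46.3 m.

46 m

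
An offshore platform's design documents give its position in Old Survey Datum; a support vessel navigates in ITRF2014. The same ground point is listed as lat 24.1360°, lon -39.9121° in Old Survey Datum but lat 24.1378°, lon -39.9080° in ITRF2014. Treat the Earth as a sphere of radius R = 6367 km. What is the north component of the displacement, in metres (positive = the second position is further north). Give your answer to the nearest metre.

ΔN = 200 m

Δφ = 24.1378° − 24.1360° = +0.0018°; Δλ = -39.9080° − -39.9121° = +0.0041°.
1° along a meridian = πR/180 = 111125 m.
ΔN = Δφ × 111125 = 200.0 m; ΔE = Δλ × 111125 × cos(24.1360°) = +0.0041 × 111125 × 0.912577 = 415.8 m.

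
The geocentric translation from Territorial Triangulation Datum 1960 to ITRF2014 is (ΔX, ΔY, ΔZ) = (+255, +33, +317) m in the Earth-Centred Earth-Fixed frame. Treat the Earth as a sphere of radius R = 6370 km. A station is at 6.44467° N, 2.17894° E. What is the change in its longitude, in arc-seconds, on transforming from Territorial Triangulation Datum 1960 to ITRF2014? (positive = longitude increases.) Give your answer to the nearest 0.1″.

sin φ = 0.112244, cos φ = 0.993681, sin λ = 0.038021, cos λ = 0.999277.
East component: ΔE = −sin λ·ΔX + cos λ·ΔY = −(0.038021)(255) + (0.999277)(33) = 23.28 m.
1° of latitude spans πR/180 = 111177 m; at latitude φ, 1° of longitude spans that × cos φ = 110474.9 m, so Δλ = 23.28 / 110474.9 × 3600 = 0.759″.

Δλ = 0.8″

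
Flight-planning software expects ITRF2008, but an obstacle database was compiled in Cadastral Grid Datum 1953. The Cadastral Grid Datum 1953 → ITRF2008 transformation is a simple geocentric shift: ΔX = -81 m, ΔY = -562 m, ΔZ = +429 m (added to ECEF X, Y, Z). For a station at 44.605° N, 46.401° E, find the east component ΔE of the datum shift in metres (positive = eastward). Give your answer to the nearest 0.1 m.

At φ = 44.605°, λ = 46.401°: sin φ = 0.702215, cos φ = 0.711965, sin λ = 0.724184, cos λ = 0.689607.
ΔE = −sin λ·ΔX + cos λ·ΔY = −(0.724184)·(-81) + (0.689607)·(-562) = -328.90 m.

ΔE = -328.9 m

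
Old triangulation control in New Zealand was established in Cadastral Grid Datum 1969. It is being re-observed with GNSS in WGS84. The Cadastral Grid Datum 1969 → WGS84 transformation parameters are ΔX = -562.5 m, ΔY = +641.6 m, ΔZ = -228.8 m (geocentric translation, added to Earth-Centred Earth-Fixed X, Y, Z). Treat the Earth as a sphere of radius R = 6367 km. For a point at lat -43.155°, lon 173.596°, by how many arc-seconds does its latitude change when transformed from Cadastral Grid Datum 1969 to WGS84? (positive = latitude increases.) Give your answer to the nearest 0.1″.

Δφ = 8.6″

sin φ = -0.683974, cos φ = 0.729506, sin λ = 0.111538, cos λ = -0.993760.
North component: ΔN = −sin φ cos λ·ΔX − sin φ sin λ·ΔY + cos φ·ΔZ = −(-0.683974)(-0.993760)(-562.5) − (-0.683974)(0.111538)(641.6) + (0.729506)(-228.8) = 264.37 m.
1° of latitude spans πR/180 = 111125 m, so Δφ = 264.37 / 111125 × 3600 = 8.565″.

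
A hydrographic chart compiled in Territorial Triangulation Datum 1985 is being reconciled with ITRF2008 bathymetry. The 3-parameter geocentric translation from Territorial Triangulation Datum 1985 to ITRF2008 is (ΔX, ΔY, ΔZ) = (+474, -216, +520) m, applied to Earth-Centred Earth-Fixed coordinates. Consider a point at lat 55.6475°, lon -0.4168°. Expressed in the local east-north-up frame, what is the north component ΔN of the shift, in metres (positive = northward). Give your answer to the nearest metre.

At φ = 55.6475°, λ = -0.4168°: sin φ = 0.825582, cos φ = 0.564283, sin λ = -0.007274, cos λ = 0.999974.
ΔN = −sin φ cos λ·ΔX − sin φ sin λ·ΔY + cos φ·ΔZ = −(0.825582)(0.999974)(474) − (0.825582)(-0.007274)(-216) + (0.564283)(520) = -99.19 m.

ΔN = -99 m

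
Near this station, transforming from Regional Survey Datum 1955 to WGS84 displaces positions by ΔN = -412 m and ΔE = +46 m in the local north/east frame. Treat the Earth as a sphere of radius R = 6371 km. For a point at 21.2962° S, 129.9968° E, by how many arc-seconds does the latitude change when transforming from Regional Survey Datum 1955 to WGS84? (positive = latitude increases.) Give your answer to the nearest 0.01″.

Δφ = -13.34″

On a sphere of radius R, 1 rad of latitude = R, so Δφ = ΔN / R = -412.0 / 6371000 = -6.4668e-05 rad = -13.339″.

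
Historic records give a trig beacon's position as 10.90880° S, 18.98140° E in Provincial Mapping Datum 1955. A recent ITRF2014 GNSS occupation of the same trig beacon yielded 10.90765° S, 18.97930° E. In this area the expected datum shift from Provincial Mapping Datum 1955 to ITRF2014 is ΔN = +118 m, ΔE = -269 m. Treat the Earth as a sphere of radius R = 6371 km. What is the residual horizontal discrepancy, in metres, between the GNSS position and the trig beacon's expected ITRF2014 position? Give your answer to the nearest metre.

41 m

Observed coordinate differences: Δφ = +0.00115°, Δλ = -0.00210°.
Converting to metres (1° lat = 111195 m, cos φ = 0.981930): observed ΔN = 127.9 m, observed ΔE = -229.3 m.
Subtracting the expected shift leaves a residual of 127.9 − (118) = 9.9 m north and -229.3 − (-269) = 39.7 m east.
Residual distance = √(9.9² + 39.7²) = 40.9 m.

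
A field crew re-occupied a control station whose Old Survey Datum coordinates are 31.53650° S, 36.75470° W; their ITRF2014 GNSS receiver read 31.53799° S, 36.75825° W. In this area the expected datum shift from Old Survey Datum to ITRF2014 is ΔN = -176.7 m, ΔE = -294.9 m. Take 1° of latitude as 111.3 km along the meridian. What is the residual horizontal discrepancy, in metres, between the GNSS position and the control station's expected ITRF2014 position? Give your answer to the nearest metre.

Observed coordinate differences: Δφ = -0.00149°, Δλ = -0.00355°.
Converting to metres (1° lat = 111300 m, cos φ = 0.852307): observed ΔN = -165.8 m, observed ΔE = -336.8 m.
Subtracting the expected shift leaves a residual of -165.8 − (-176.7) = 10.9 m north and -336.8 − (-294.9) = -41.9 m east.
Residual distance = √(10.9² + (-41.9)²) = 43.2 m.

43 m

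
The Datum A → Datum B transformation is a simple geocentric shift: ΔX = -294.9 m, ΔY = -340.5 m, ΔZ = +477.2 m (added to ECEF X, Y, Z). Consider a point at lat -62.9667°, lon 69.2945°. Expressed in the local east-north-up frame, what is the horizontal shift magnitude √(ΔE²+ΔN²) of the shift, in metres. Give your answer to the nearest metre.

At φ = -62.9667°, λ = 69.2945°: sin φ = -0.890743, cos φ = 0.454508, sin λ = 0.935410, cos λ = 0.353565.
ΔE = −sin λ·ΔX + cos λ·ΔY = −(0.935410)·(-294.9) + (0.353565)·(-340.5) = 155.46 m.
ΔN = −sin φ cos λ·ΔX − sin φ sin λ·ΔY + cos φ·ΔZ = −(-0.890743)(0.353565)(-294.9) − (-0.890743)(0.935410)(-340.5) + (0.454508)(477.2) = -159.69 m.
Horizontal magnitude = √(ΔE² + ΔN²) = √(155.46² + (-159.69)²) = 222.87 m.

223 m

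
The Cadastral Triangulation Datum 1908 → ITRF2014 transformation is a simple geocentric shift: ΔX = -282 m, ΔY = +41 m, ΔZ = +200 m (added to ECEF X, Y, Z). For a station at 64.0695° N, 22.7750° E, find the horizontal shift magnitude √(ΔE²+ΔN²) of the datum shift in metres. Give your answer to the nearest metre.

At φ = 64.0695°, λ = 22.7750°: sin φ = 0.899325, cos φ = 0.437281, sin λ = 0.387113, cos λ = 0.922032.
ΔE = −sin λ·ΔX + cos λ·ΔY = −(0.387113)·(-282) + (0.922032)·(41) = 146.97 m.
ΔN = −sin φ cos λ·ΔX − sin φ sin λ·ΔY + cos φ·ΔZ = −(0.899325)(0.922032)(-282) − (0.899325)(0.387113)(41) + (0.437281)(200) = 307.02 m.
Horizontal magnitude = √(ΔE² + ΔN²) = √(146.97² + 307.02²) = 340.38 m.

340 m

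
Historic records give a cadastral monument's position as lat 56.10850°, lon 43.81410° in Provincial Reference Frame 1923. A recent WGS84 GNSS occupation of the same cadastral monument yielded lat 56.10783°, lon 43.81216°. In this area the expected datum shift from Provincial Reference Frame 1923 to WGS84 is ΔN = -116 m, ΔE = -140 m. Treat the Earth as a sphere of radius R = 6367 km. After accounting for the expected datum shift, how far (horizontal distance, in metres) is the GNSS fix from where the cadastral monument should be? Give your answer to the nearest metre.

Observed coordinate differences: Δφ = -0.00067°, Δλ = -0.00194°.
Converting to metres (1° lat = 111125 m, cos φ = 0.557622): observed ΔN = -74.5 m, observed ΔE = -120.2 m.
Subtracting the expected shift leaves a residual of -74.5 − (-116) = 41.5 m north and -120.2 − (-140) = 19.8 m east.
Residual distance = √(41.5² + 19.8²) = 46.0 m.

46 m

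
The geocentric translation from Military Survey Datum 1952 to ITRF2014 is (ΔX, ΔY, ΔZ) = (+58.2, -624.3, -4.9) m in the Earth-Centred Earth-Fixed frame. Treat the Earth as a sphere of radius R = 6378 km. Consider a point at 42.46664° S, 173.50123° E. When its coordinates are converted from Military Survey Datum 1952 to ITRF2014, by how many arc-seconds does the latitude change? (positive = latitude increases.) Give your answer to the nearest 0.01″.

sin φ = -0.675161, cos φ = 0.737671, sin λ = 0.113182, cos λ = -0.993574.
North component: ΔN = −sin φ cos λ·ΔX − sin φ sin λ·ΔY + cos φ·ΔZ = −(-0.675161)(-0.993574)(58.2) − (-0.675161)(0.113182)(-624.3) + (0.737671)(-4.9) = -90.36 m.
1° of latitude spans πR/180 = 111317 m, so Δφ = -90.36 / 111317 × 3600 = -2.922″.

Δφ = -2.92″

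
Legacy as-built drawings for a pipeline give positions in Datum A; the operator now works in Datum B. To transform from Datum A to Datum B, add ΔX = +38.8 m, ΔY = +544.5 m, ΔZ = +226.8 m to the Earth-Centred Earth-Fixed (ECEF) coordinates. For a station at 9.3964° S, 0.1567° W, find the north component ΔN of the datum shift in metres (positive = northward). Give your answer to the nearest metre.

ΔN = 230 m

At φ = -9.3964°, λ = -0.1567°: sin φ = -0.163264, cos φ = 0.986582, sin λ = -0.002735, cos λ = 0.999996.
ΔN = −sin φ cos λ·ΔX − sin φ sin λ·ΔY + cos φ·ΔZ = −(-0.163264)(0.999996)(38.8) − (-0.163264)(-0.002735)(544.5) + (0.986582)(226.8) = 229.85 m.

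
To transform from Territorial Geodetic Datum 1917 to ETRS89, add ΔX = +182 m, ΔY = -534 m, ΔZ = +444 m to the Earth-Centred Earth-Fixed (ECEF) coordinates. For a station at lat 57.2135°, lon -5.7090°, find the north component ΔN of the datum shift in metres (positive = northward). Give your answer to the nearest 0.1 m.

ΔN = 43.5 m

At φ = 57.2135°, λ = -5.7090°: sin φ = 0.840694, cos φ = 0.541510, sin λ = -0.099476, cos λ = 0.995040.
ΔN = −sin φ cos λ·ΔX − sin φ sin λ·ΔY + cos φ·ΔZ = −(0.840694)(0.995040)(182) − (0.840694)(-0.099476)(-534) + (0.541510)(444) = 43.53 m.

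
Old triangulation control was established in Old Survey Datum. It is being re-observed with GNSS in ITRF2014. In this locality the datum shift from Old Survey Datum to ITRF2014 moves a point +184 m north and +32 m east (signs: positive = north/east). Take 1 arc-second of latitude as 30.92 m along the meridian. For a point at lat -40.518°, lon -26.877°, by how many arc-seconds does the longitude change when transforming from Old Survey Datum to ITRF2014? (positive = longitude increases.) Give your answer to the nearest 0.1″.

Δλ = 1.4″

At latitude -40.518°, cos φ = 0.760202.
1″ of longitude at this latitude = 30.92 × cos φ = 23.5054 m, so Δλ = 32.0 / 23.5054 = 1.361″.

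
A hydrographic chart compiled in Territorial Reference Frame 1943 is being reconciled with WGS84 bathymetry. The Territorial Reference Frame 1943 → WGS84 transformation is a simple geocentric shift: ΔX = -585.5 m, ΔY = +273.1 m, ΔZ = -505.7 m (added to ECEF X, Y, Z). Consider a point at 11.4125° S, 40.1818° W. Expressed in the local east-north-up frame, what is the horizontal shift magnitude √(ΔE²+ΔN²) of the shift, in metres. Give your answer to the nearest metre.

642 m

At φ = -11.4125°, λ = -40.1818°: sin φ = -0.197871, cos φ = 0.980228, sin λ = -0.645215, cos λ = 0.764001.
ΔE = −sin λ·ΔX + cos λ·ΔY = −(-0.645215)·(-585.5) + (0.764001)·(273.1) = -169.12 m.
ΔN = −sin φ cos λ·ΔX − sin φ sin λ·ΔY + cos φ·ΔZ = −(-0.197871)(0.764001)(-585.5) − (-0.197871)(-0.645215)(273.1) + (0.980228)(-505.7) = -619.08 m.
Horizontal magnitude = √(ΔE² + ΔN²) = √((-169.12)² + (-619.08)²) = 641.77 m.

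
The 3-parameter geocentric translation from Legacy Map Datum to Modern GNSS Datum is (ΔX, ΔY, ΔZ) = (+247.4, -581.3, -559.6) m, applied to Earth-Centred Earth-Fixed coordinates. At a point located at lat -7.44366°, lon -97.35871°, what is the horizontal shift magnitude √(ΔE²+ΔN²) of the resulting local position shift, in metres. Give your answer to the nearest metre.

At φ = -7.44366°, λ = -97.35871°: sin φ = -0.129551, cos φ = 0.991573, sin λ = -0.991764, cos λ = -0.128081.
ΔE = −sin λ·ΔX + cos λ·ΔY = −(-0.991764)·(247.4) + (-0.128081)·(-581.3) = 319.82 m.
ΔN = −sin φ cos λ·ΔX − sin φ sin λ·ΔY + cos φ·ΔZ = −(-0.129551)(-0.128081)(247.4) − (-0.129551)(-0.991764)(-581.3) + (0.991573)(-559.6) = -484.30 m.
Horizontal magnitude = √(ΔE² + ΔN²) = √(319.82² + (-484.30)²) = 580.37 m.

580 m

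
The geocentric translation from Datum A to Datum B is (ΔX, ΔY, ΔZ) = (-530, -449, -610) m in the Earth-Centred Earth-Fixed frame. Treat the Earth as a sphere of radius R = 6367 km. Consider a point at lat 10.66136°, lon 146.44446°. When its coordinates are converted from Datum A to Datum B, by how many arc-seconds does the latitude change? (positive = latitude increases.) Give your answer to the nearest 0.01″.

sin φ = 0.185004, cos φ = 0.982738, sin λ = 0.552745, cos λ = -0.833350.
North component: ΔN = −sin φ cos λ·ΔX − sin φ sin λ·ΔY + cos φ·ΔZ = −(0.185004)(-0.833350)(-530) − (0.185004)(0.552745)(-449) + (0.982738)(-610) = -635.27 m.
1° of latitude spans πR/180 = 111125 m, so Δφ = -635.27 / 111125 × 3600 = -20.580″.

Δφ = -20.58″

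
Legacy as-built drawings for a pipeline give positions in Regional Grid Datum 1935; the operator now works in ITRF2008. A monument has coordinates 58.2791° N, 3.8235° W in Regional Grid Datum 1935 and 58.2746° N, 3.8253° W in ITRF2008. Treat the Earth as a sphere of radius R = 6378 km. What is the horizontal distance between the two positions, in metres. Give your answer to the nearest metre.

512 m

Δφ = 58.2746° − 58.2791° = -0.0045°; Δλ = -3.8253° − -3.8235° = -0.0018°.
1° along a meridian = πR/180 = 111317 m.
ΔN = Δφ × 111317 = -500.9 m; ΔE = Δλ × 111317 × cos(58.2791°) = -0.0018 × 111317 × 0.525782 = -105.4 m.
Distance = √(ΔE² + ΔN²) = √((-105.4)² + (-500.9)²) = 511.9 m.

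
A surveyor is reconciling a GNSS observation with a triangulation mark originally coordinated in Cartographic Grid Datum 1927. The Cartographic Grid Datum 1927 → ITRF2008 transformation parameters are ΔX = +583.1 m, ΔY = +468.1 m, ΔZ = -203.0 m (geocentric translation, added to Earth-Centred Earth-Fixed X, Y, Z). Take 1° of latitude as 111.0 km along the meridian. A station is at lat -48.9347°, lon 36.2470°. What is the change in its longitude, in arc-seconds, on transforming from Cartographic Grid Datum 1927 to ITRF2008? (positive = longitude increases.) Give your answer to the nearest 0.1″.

sin φ = -0.753961, cos φ = 0.656919, sin λ = 0.591267, cos λ = 0.806476.
East component: ΔE = −sin λ·ΔX + cos λ·ΔY = −(0.591267)(583.1) + (0.806476)(468.1) = 32.74 m.
1° of latitude spans 111000 m; at latitude φ, 1° of longitude spans that × cos φ = 72918.0 m, so Δλ = 32.74 / 72918.0 × 3600 = 1.617″.

Δλ = 1.6″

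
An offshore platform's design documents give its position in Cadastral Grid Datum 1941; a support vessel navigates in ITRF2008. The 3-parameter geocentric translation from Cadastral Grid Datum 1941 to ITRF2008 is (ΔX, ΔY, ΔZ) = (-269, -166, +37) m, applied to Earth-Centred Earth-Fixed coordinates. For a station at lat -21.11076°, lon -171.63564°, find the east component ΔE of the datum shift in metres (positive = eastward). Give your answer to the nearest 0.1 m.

At φ = -21.11076°, λ = -171.63564°: sin φ = -0.360172, cos φ = 0.932886, sin λ = -0.145468, cos λ = -0.989363.
ΔE = −sin λ·ΔX + cos λ·ΔY = −(-0.145468)·(-269) + (-0.989363)·(-166) = 125.10 m.

ΔE = 125.1 m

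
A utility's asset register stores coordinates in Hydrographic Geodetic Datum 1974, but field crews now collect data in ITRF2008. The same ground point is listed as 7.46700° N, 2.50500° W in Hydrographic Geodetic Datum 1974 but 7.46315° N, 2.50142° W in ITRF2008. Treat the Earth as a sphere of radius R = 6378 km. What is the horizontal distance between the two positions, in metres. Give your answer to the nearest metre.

Δφ = 7.46315° − 7.46700° = -0.00385°; Δλ = -2.50142° − -2.50500° = +0.00358°.
1° along a meridian = πR/180 = 111317 m.
ΔN = Δφ × 111317 = -428.6 m; ΔE = Δλ × 111317 × cos(7.46700°) = +0.00358 × 111317 × 0.991520 = 395.1 m.
Distance = √(ΔE² + ΔN²) = √(395.1² + (-428.6)²) = 582.9 m.

583 m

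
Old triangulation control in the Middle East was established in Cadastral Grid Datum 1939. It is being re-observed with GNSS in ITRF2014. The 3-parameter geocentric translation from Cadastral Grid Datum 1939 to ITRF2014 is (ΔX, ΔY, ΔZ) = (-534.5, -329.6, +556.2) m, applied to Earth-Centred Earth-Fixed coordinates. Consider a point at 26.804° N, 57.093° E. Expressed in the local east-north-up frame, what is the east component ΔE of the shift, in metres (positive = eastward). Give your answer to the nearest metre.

At φ = 26.804°, λ = 57.093°: sin φ = 0.450940, cos φ = 0.892554, sin λ = 0.839553, cos λ = 0.543277.
ΔE = −sin λ·ΔX + cos λ·ΔY = −(0.839553)·(-534.5) + (0.543277)·(-329.6) = 269.68 m.

ΔE = 270 m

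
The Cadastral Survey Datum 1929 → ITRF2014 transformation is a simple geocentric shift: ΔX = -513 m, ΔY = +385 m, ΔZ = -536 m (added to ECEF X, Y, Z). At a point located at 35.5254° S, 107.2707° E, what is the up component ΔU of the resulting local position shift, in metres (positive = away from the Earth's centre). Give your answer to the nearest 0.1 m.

ΔU = 734.6 m

The local up (radial) axis is (cos φ cos λ, cos φ sin λ, sin φ), giving ΔU = 123.953 + 299.208 + 311.450 = 734.61 m.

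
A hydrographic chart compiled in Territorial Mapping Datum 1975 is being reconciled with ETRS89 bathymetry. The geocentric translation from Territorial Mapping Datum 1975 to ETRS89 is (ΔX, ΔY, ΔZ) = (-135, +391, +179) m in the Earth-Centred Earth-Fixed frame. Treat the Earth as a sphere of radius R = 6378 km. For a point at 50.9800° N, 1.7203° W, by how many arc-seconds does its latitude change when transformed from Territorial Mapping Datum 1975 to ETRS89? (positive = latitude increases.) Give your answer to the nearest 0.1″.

sin φ = 0.776926, cos φ = 0.629592, sin λ = -0.030020, cos λ = 0.999549.
North component: ΔN = −sin φ cos λ·ΔX − sin φ sin λ·ΔY + cos φ·ΔZ = −(0.776926)(0.999549)(-135) − (0.776926)(-0.030020)(391) + (0.629592)(179) = 226.65 m.
1° of latitude spans πR/180 = 111317 m, so Δφ = 226.65 / 111317 × 3600 = 7.330″.

Δφ = 7.3″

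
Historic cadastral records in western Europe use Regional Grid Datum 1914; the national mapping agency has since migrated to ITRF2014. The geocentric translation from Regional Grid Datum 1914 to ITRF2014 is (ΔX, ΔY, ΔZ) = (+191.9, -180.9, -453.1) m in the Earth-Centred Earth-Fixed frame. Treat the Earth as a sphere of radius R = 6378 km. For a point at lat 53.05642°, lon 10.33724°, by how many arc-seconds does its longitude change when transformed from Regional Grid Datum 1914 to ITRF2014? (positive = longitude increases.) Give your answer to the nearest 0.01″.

sin φ = 0.799228, cos φ = 0.601028, sin λ = 0.179442, cos λ = 0.983769.
East component: ΔE = −sin λ·ΔX + cos λ·ΔY = −(0.179442)(191.9) + (0.983769)(-180.9) = -212.40 m.
1° of latitude spans πR/180 = 111317 m; at latitude φ, 1° of longitude spans that × cos φ = 66904.7 m, so Δλ = -212.40 / 66904.7 × 3600 = -11.429″.

Δλ = -11.43″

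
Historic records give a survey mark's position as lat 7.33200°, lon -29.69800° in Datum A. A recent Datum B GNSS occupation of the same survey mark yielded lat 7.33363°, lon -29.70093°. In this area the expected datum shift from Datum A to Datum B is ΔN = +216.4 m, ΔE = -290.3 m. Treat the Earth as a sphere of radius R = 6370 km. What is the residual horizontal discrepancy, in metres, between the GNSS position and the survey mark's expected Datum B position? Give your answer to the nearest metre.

Observed coordinate differences: Δφ = +0.00163°, Δλ = -0.00293°.
Converting to metres (1° lat = 111177 m, cos φ = 0.991823): observed ΔN = 181.2 m, observed ΔE = -323.1 m.
Subtracting the expected shift leaves a residual of 181.2 − (216.4) = -35.2 m north and -323.1 − (-290.3) = -32.8 m east.
Residual distance = √((-35.2)² + (-32.8)²) = 48.1 m.

48 m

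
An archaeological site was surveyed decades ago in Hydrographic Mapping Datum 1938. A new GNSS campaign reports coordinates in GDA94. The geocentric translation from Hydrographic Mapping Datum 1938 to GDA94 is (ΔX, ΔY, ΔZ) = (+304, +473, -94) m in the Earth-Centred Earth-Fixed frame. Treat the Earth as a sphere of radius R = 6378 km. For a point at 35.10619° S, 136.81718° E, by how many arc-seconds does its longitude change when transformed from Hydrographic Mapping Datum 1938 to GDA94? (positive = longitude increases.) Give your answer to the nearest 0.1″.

Δλ = -21.9″

sin φ = -0.575094, cos φ = 0.818088, sin λ = 0.684328, cos λ = -0.729174.
East component: ΔE = −sin λ·ΔX + cos λ·ΔY = −(0.684328)(304) + (-0.729174)(473) = -552.94 m.
1° of latitude spans πR/180 = 111317 m; at latitude φ, 1° of longitude spans that × cos φ = 91067.1 m, so Δλ = -552.94 / 91067.1 × 3600 = -21.858″.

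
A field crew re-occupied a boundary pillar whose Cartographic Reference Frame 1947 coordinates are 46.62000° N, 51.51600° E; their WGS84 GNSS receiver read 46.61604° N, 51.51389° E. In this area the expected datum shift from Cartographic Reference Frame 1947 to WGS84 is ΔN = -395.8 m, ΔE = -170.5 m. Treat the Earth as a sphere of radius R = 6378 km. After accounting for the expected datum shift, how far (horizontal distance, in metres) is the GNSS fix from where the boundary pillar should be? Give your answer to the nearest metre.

Observed coordinate differences: Δφ = -0.00396°, Δλ = -0.00211°.
Converting to metres (1° lat = 111317 m, cos φ = 0.686834): observed ΔN = -440.8 m, observed ΔE = -161.3 m.
Subtracting the expected shift leaves a residual of -440.8 − (-395.8) = -45.0 m north and -161.3 − (-170.5) = 9.2 m east.
Residual distance = √((-45.0)² + 9.2²) = 45.9 m.

46 m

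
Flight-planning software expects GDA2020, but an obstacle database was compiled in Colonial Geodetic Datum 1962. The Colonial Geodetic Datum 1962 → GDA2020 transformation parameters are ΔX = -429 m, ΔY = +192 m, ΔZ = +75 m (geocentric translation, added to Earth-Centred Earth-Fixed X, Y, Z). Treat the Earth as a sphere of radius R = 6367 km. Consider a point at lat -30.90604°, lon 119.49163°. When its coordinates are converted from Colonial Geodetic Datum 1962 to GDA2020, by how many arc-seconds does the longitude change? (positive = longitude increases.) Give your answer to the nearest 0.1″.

sin φ = -0.513632, cos φ = 0.858011, sin λ = 0.870428, cos λ = -0.492296.
East component: ΔE = −sin λ·ΔX + cos λ·ΔY = −(0.870428)(-429) + (-0.492296)(192) = 278.89 m.
1° of latitude spans πR/180 = 111125 m; at latitude φ, 1° of longitude spans that × cos φ = 95346.5 m, so Δλ = 278.89 / 95346.5 × 3600 = 10.530″.

Δλ = 10.5″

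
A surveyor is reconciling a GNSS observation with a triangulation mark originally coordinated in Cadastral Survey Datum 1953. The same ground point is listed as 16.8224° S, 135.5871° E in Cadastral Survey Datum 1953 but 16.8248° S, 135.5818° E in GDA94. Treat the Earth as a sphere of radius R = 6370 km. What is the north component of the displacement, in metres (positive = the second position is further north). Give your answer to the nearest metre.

Δφ = -16.8248° − -16.8224° = -0.0024°; Δλ = 135.5818° − 135.5871° = -0.0053°.
1° along a meridian = πR/180 = 111177 m.
ΔN = Δφ × 111177 = -266.8 m; ΔE = Δλ × 111177 × cos(-16.8224°) = -0.0053 × 111177 × 0.957206 = -564.0 m.

ΔN = -267 m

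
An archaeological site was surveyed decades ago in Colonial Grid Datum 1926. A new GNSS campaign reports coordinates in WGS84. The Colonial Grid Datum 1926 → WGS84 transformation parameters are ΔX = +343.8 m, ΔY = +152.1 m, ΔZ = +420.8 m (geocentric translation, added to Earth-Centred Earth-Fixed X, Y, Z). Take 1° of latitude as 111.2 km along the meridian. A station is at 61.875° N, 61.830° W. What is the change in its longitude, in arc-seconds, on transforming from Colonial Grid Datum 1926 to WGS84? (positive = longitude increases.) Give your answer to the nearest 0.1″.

Δλ = 25.7″

sin φ = 0.881921, cos φ = 0.471397, sin λ = -0.881551, cos λ = 0.472089.
East component: ΔE = −sin λ·ΔX + cos λ·ΔY = −(-0.881551)(343.8) + (0.472089)(152.1) = 374.88 m.
1° of latitude spans 111200 m; at latitude φ, 1° of longitude spans that × cos φ = 52419.3 m, so Δλ = 374.88 / 52419.3 × 3600 = 25.746″.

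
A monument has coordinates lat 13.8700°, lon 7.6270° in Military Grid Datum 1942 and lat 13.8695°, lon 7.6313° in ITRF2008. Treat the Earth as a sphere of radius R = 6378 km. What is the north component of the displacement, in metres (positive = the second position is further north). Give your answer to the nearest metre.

ΔN = -56 m

Δφ = 13.8695° − 13.8700° = -0.0005°; Δλ = 7.6313° − 7.6270° = +0.0043°.
1° along a meridian = πR/180 = 111317 m.
ΔN = Δφ × 111317 = -55.7 m; ΔE = Δλ × 111317 × cos(13.8700°) = +0.0043 × 111317 × 0.970842 = 464.7 m.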